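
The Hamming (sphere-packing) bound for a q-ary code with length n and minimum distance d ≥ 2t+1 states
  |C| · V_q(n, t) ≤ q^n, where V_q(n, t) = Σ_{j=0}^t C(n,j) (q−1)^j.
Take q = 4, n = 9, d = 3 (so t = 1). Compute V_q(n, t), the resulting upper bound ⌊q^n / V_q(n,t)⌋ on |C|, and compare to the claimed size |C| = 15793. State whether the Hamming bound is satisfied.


V_q(n, t) = 28, q^n = 262144, Hamming bound = 9362, |C| = 15793 > bound (violated).

Step 1: Compute V_q(n, t) = Σ_{j=0}^1 C(n, j) (q−1)^j.
  j = 0: C(9,0)·(3)^0 = 1·1 = 1.
  j = 1: C(9,1)·(3)^1 = 9·3 = 27.
  V_q(n, t) = 1 + 27 = 28.
Step 2: q^n = 4^9 = 262144.
Step 3: Hamming bound ⌊q^n / V_q(n,t)⌋ = ⌊262144/28⌋ = 9362.
Step 4: Compare |C| = 15793 to 9362: violated.
The claimed |C| lies above the Hamming bound, so no 4-ary code of length 9 with d ≥ 3 can have 15793 codewords.


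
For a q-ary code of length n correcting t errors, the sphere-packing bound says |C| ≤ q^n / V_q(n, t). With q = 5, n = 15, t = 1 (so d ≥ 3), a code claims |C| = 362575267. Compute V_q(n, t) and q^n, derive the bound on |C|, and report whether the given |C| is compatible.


V_q(n, t) = 61, q^n = 30517578125, Hamming bound = 500288165, |C| = 362575267 ≤ bound (satisfied).

Step 1: Compute V_q(n, t) = Σ_{j=0}^1 C(n, j) (q−1)^j.
  j = 0: C(15,0)·(4)^0 = 1·1 = 1.
  j = 1: C(15,1)·(4)^1 = 15·4 = 60.
  V_q(n, t) = 1 + 60 = 61.
Step 2: q^n = 5^15 = 30517578125.
Step 3: Hamming bound ⌊q^n / V_q(n,t)⌋ = ⌊30517578125/61⌋ = 500288165.
Step 4: Compare |C| = 362575267 to 500288165: satisfied.
The claimed |C| lies below the Hamming bound.


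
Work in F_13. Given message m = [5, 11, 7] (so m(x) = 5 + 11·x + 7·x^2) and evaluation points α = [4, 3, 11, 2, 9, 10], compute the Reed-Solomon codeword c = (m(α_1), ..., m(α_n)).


c = [5, 10, 11, 3, 8, 9]

Message polynomial: m(x) = 5 + 11·x + 7·x^2 (mod 13).
For each evaluation point α_i, compute m(α_i) mod 13:
  α_1 = 4: Horner steps 7 → 0 → 5, so m(4) = 5.
  α_2 = 3: Horner steps 7 → 6 → 10, so m(3) = 10.
  α_3 = 11: Horner steps 7 → 10 → 11, so m(11) = 11.
  α_4 = 2: Horner steps 7 → 12 → 3, so m(2) = 3.
  α_5 = 9: Horner steps 7 → 9 → 8, so m(9) = 8.
  α_6 = 10: Horner steps 7 → 3 → 9, so m(10) = 9.
Codeword c = [5, 10, 11, 3, 8, 9] ∈ F_13^6.


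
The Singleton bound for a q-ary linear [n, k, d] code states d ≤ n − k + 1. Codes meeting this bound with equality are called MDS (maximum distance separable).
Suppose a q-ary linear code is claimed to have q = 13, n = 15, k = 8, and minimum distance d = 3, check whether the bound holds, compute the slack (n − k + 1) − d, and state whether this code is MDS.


Singleton RHS = n − k + 1 = 8, slack = 5, bound satisfied, not MDS.

Singleton bound: d ≤ n − k + 1.
Here n = 15, k = 8, so n − k + 1 = 8.
Given d = 3, check d ≤ 8: YES.
Slack = (n − k + 1) − d = 5.
The code is NOT MDS (slack = 5 > 0).
Description: the claimed parameters are [15, 8, 3]_13; such a code would be non-MDS.


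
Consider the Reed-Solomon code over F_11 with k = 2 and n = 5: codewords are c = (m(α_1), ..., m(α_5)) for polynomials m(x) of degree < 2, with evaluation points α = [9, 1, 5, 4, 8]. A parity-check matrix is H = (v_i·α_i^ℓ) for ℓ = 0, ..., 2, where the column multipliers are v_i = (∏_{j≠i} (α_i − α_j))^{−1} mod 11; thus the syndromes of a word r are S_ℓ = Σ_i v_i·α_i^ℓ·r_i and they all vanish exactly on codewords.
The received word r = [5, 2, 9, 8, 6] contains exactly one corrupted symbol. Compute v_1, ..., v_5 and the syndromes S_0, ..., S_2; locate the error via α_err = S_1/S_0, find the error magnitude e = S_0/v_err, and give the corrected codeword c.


S = (7, 6, 2), error at position 4, error magnitude e = 9, c = [5, 2, 9, 10, 6].

Step 1: column multipliers v_i = (∏_{j≠i}(α_i − α_j))^{−1} mod 11.
  i = 1 (α = 9): (9−1)(9−5)(9−4)(9−8) = 8·4·5·1 = 160 ≡ 6, so v_1 = 6^{−1} = 2 (mod 11).
  i = 2 (α = 1): (1−9)(1−5)(1−4)(1−8) = (−8)·(−4)·(−3)·(−7) = 672 ≡ 1, so v_2 = 1^{−1} = 1 (mod 11).
  i = 3 (α = 5): (5−9)(5−1)(5−4)(5−8) = (−4)·4·1·(−3) = 48 ≡ 4, so v_3 = 4^{−1} = 3 (mod 11).
  i = 4 (α = 4): (4−9)(4−1)(4−5)(4−8) = (−5)·3·(−1)·(−4) = −60 ≡ 6, so v_4 = 6^{−1} = 2 (mod 11).
  i = 5 (α = 8): (8−9)(8−1)(8−5)(8−4) = (−1)·7·3·4 = −84 ≡ 4, so v_5 = 4^{−1} = 3 (mod 11).
  v = [2, 1, 3, 2, 3].
Step 2: syndromes of r = [5, 2, 9, 8, 6] (all sums mod 11).
  S_0 = Σ v_i r_i = 2·5 + 1·2 + 3·9 + 2·8 + 3·6 = 73 ≡ 7.
  S_1 = Σ v_i α_i r_i = 2·9·5 + 1·1·2 + 3·5·9 + 2·4·8 + 3·8·6 = 435 ≡ 6.
  α_i^2 mod 11 = [4, 1, 3, 5, 9].
  S_2 = Σ v_i α_i^2 r_i = 2·4·5 + 1·1·2 + 3·3·9 + 2·5·8 + 3·9·6 = 365 ≡ 2.
  S = (7, 6, 2) ≠ 0, so r is not a codeword (an error is present).
Step 3: locate the error. For a single error e at position i, S_ℓ = v_i·e·α_i^ℓ, so α_err = S_1/S_0.
  S_0^{−1} = 7^{−1} = 8 (mod 11), so α_err = 6·8 = 48 ≡ 4 = α_4. Error position i = 4.
  Consistency check: S_2/S_1 = 2·2 = 4 ≡ 4 = α_err ✓ (single-error assumption holds).
Step 4: error magnitude e = S_0/v_4 = S_0·∏_{j≠4}(α_4 − α_j) = 7·6 = 42 ≡ 9 (mod 11).
Step 5: correct position 4: c_4 = r_4 − e = 8 − 9 ≡ 10 (mod 11). Hence c = [5, 2, 9, 10, 6].
  Check: interpolating c through the α_i gives m(x) = 3 + 10·x (degree < 2) with m(α_i) = c_i for every i, so c is indeed a codeword.


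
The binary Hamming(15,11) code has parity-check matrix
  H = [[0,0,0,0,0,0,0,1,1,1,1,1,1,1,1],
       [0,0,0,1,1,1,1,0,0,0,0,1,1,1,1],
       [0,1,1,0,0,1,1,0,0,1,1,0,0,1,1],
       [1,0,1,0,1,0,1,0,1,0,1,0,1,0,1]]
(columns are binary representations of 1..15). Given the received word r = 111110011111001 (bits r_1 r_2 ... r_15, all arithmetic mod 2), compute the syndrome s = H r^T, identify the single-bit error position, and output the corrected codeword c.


s = (0, 0, 1, 0)^T, error position = 2, corrected codeword c = 101110011111001

Compute s = H r^T mod 2 one row at a time:
  s_1 = 1 + 1 + 1 + 1 + 1 + 0 + 0 + 1 = 6 ≡ 0 (mod 2).
  s_2 = 1 + 1 + 0 + 0 + 1 + 0 + 0 + 1 = 4 ≡ 0 (mod 2).
  s_3 = 1 + 1 + 0 + 0 + 1 + 1 + 0 + 1 = 5 ≡ 1 (mod 2).
  s_4 = 1 + 1 + 1 + 0 + 1 + 1 + 0 + 1 = 6 ≡ 0 (mod 2).
s = (0, 0, 1, 0)^T — this equals column 2 of H (binary 0010), so error is at position 2.
Correct: flip bit 2 of r = 111110011111001 to get c = 101110011111001.


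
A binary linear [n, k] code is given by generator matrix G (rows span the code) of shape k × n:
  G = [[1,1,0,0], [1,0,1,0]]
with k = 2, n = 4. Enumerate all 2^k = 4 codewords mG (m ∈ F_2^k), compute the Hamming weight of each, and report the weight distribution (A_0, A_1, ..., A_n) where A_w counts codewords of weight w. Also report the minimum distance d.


Weight distribution: A_0 = 1, A_2 = 3. Minimum distance d = 2.

Enumerate all 2^2 = 4 messages m ∈ F_2^2.
For each, compute codeword c = mG in F_2^4, then tally its weight.
  m = 00 → c = 0000, weight = 0.
  m = 10 → c = 1100, weight = 2.
  m = 01 → c = 1010, weight = 2.
  m = 11 → c = 0110, weight = 2.
Tally weights:
  weight 0: 1 codewords.
  weight 2: 3 codewords.
Minimum distance d = smallest w > 0 with A_w > 0 = 2.
Sanity: Σ A_w = 4 = 2^2 = 4 ✓.


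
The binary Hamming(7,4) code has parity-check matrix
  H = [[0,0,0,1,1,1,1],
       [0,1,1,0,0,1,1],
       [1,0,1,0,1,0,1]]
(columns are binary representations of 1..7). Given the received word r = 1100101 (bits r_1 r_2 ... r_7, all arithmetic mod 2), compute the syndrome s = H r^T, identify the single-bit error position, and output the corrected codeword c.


s = (0, 0, 1)^T, error position = 1, corrected codeword c = 0100101

Compute s = H r^T mod 2 one row at a time:
  s_1 = 0 + 1 + 0 + 1 = 2 ≡ 0 (mod 2).
  s_2 = 1 + 0 + 0 + 1 = 2 ≡ 0 (mod 2).
  s_3 = 1 + 0 + 1 + 1 = 3 ≡ 1 (mod 2).
s = (0, 0, 1)^T — this equals column 1 of H (binary 001), so error is at position 1.
Correct: flip bit 1 of r = 1100101 to get c = 0100101.


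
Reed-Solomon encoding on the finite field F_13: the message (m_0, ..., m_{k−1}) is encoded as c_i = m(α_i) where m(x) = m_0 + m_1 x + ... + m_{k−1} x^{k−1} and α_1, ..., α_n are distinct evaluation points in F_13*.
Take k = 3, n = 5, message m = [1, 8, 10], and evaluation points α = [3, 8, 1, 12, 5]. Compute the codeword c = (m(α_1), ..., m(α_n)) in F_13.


c = [11, 3, 6, 3, 5]

Message polynomial: m(x) = 1 + 8·x + 10·x^2 (mod 13).
For each evaluation point α_i, compute m(α_i) mod 13:
  α_1 = 3: Horner steps 10 → 12 → 11, so m(3) = 11.
  α_2 = 8: Horner steps 10 → 10 → 3, so m(8) = 3.
  α_3 = 1: Horner steps 10 → 5 → 6, so m(1) = 6.
  α_4 = 12: Horner steps 10 → 11 → 3, so m(12) = 3.
  α_5 = 5: Horner steps 10 → 6 → 5, so m(5) = 5.
Codeword c = [11, 3, 6, 3, 5] ∈ F_13^5.


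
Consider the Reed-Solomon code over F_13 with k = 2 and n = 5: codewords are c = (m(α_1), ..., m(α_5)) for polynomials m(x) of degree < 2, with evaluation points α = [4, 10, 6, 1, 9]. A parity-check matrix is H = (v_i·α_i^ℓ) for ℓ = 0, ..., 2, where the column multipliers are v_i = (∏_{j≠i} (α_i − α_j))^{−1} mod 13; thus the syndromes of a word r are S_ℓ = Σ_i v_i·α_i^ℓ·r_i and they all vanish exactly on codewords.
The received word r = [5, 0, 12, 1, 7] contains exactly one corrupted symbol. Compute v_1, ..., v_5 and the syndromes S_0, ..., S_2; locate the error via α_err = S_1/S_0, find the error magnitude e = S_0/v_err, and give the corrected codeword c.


S = (3, 1, 9), error at position 5, error magnitude e = 4, c = [5, 0, 12, 1, 3].

Step 1: column multipliers v_i = (∏_{j≠i}(α_i − α_j))^{−1} mod 13.
  i = 1 (α = 4): (4−10)(4−6)(4−1)(4−9) = (−6)·(−2)·3·(−5) = −180 ≡ 2, so v_1 = 2^{−1} = 7 (mod 13).
  i = 2 (α = 10): (10−4)(10−6)(10−1)(10−9) = 6·4·9·1 = 216 ≡ 8, so v_2 = 8^{−1} = 5 (mod 13).
  i = 3 (α = 6): (6−4)(6−10)(6−1)(6−9) = 2·(−4)·5·(−3) = 120 ≡ 3, so v_3 = 3^{−1} = 9 (mod 13).
  i = 4 (α = 1): (1−4)(1−10)(1−6)(1−9) = (−3)·(−9)·(−5)·(−8) = 1080 ≡ 1, so v_4 = 1^{−1} = 1 (mod 13).
  i = 5 (α = 9): (9−4)(9−10)(9−6)(9−1) = 5·(−1)·3·8 = −120 ≡ 10, so v_5 = 10^{−1} = 4 (mod 13).
  v = [7, 5, 9, 1, 4].
Step 2: syndromes of r = [5, 0, 12, 1, 7] (all sums mod 13).
  S_0 = Σ v_i r_i = 7·5 + 5·0 + 9·12 + 1·1 + 4·7 = 172 ≡ 3.
  S_1 = Σ v_i α_i r_i = 7·4·5 + 5·10·0 + 9·6·12 + 1·1·1 + 4·9·7 = 1041 ≡ 1.
  α_i^2 mod 13 = [3, 9, 10, 1, 3].
  S_2 = Σ v_i α_i^2 r_i = 7·3·5 + 5·9·0 + 9·10·12 + 1·1·1 + 4·3·7 = 1270 ≡ 9.
  S = (3, 1, 9) ≠ 0, so r is not a codeword (an error is present).
Step 3: locate the error. For a single error e at position i, S_ℓ = v_i·e·α_i^ℓ, so α_err = S_1/S_0.
  S_0^{−1} = 3^{−1} = 9 (mod 13), so α_err = 1·9 = 9 ≡ 9 = α_5. Error position i = 5.
  Consistency check: S_2/S_1 = 9·1 = 9 ≡ 9 = α_err ✓ (single-error assumption holds).
Step 4: error magnitude e = S_0/v_5 = S_0·∏_{j≠5}(α_5 − α_j) = 3·10 = 30 ≡ 4 (mod 13).
Step 5: correct position 5: c_5 = r_5 − e = 7 − 4 ≡ 3 (mod 13). Hence c = [5, 0, 12, 1, 3].
  Check: interpolating c through the α_i gives m(x) = 4 + 10·x (degree < 2) with m(α_i) = c_i for every i, so c is indeed a codeword.


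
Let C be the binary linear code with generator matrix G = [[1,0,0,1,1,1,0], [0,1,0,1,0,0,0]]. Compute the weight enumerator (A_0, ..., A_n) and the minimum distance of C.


Weight distribution: A_0 = 1, A_2 = 1, A_4 = 2. Minimum distance d = 2.

Enumerate all 2^2 = 4 messages m ∈ F_2^2.
For each, compute codeword c = mG in F_2^7, then tally its weight.
  m = 00 → c = 0000000, weight = 0.
  m = 10 → c = 1001110, weight = 4.
  m = 01 → c = 0101000, weight = 2.
  m = 11 → c = 1100110, weight = 4.
Tally weights:
  weight 0: 1 codewords.
  weight 2: 1 codewords.
  weight 4: 2 codewords.
Minimum distance d = smallest w > 0 with A_w > 0 = 2.
Sanity: Σ A_w = 4 = 2^2 = 4 ✓.


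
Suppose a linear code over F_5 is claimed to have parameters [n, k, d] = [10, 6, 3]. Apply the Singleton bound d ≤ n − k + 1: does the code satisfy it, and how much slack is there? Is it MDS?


Singleton RHS = n − k + 1 = 5, slack = 2, bound satisfied, not MDS.

Singleton bound: d ≤ n − k + 1.
Here n = 10, k = 6, so n − k + 1 = 5.
Given d = 3, check d ≤ 5: YES.
Slack = (n − k + 1) − d = 2.
The code is NOT MDS (slack = 2 > 0).
Description: the claimed parameters are [10, 6, 3]_5; such a code would be non-MDS.


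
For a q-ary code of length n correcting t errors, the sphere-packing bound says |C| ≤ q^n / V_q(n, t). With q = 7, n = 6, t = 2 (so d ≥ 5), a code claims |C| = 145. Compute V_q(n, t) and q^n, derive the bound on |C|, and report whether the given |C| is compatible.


V_q(n, t) = 577, q^n = 117649, Hamming bound = 203, |C| = 145 ≤ bound (satisfied).

Step 1: Compute V_q(n, t) = Σ_{j=0}^2 C(n, j) (q−1)^j.
  j = 0: C(6,0)·(6)^0 = 1·1 = 1.
  j = 1: C(6,1)·(6)^1 = 6·6 = 36.
  j = 2: C(6,2)·(6)^2 = 15·36 = 540.
  V_q(n, t) = 1 + 36 + 540 = 577.
Step 2: q^n = 7^6 = 117649.
Step 3: Hamming bound ⌊q^n / V_q(n,t)⌋ = ⌊117649/577⌋ = 203.
Step 4: Compare |C| = 145 to 203: satisfied.
The claimed |C| lies below the Hamming bound.


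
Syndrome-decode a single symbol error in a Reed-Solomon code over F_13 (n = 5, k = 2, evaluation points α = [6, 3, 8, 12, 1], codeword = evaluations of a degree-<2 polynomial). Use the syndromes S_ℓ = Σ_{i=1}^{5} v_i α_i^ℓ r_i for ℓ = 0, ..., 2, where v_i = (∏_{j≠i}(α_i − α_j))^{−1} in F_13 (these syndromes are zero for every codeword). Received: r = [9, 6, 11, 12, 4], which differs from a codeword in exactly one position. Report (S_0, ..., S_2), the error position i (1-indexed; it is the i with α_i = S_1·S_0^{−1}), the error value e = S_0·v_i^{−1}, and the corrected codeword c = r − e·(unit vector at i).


S = (1, 12, 1), error at position 4, error magnitude e = 10, c = [9, 6, 11, 2, 4].

Step 1: column multipliers v_i = (∏_{j≠i}(α_i − α_j))^{−1} mod 13.
  i = 1 (α = 6): (6−3)(6−8)(6−12)(6−1) = 3·(−2)·(−6)·5 = 180 ≡ 11, so v_1 = 11^{−1} = 6 (mod 13).
  i = 2 (α = 3): (3−6)(3−8)(3−12)(3−1) = (−3)·(−5)·(−9)·2 = −270 ≡ 3, so v_2 = 3^{−1} = 9 (mod 13).
  i = 3 (α = 8): (8−6)(8−3)(8−12)(8−1) = 2·5·(−4)·7 = −280 ≡ 6, so v_3 = 6^{−1} = 11 (mod 13).
  i = 4 (α = 12): (12−6)(12−3)(12−8)(12−1) = 6·9·4·11 = 2376 ≡ 10, so v_4 = 10^{−1} = 4 (mod 13).
  i = 5 (α = 1): (1−6)(1−3)(1−8)(1−12) = (−5)·(−2)·(−7)·(−11) = 770 ≡ 3, so v_5 = 3^{−1} = 9 (mod 13).
  v = [6, 9, 11, 4, 9].
Step 2: syndromes of r = [9, 6, 11, 12, 4] (all sums mod 13).
  S_0 = Σ v_i r_i = 6·9 + 9·6 + 11·11 + 4·12 + 9·4 = 313 ≡ 1.
  S_1 = Σ v_i α_i r_i = 6·6·9 + 9·3·6 + 11·8·11 + 4·12·12 + 9·1·4 = 2066 ≡ 12.
  α_i^2 mod 13 = [10, 9, 12, 1, 1].
  S_2 = Σ v_i α_i^2 r_i = 6·10·9 + 9·9·6 + 11·12·11 + 4·1·12 + 9·1·4 = 2562 ≡ 1.
  S = (1, 12, 1) ≠ 0, so r is not a codeword (an error is present).
Step 3: locate the error. For a single error e at position i, S_ℓ = v_i·e·α_i^ℓ, so α_err = S_1/S_0.
  S_0^{−1} = 1^{−1} = 1 (mod 13), so α_err = 12·1 = 12 ≡ 12 = α_4. Error position i = 4.
  Consistency check: S_2/S_1 = 1·12 = 12 ≡ 12 = α_err ✓ (single-error assumption holds).
Step 4: error magnitude e = S_0/v_4 = S_0·∏_{j≠4}(α_4 − α_j) = 1·10 = 10 ≡ 10 (mod 13).
Step 5: correct position 4: c_4 = r_4 − e = 12 − 10 ≡ 2 (mod 13). Hence c = [9, 6, 11, 2, 4].
  Check: interpolating c through the α_i gives m(x) = 3 + 1·x (degree < 2) with m(α_i) = c_i for every i, so c is indeed a codeword.


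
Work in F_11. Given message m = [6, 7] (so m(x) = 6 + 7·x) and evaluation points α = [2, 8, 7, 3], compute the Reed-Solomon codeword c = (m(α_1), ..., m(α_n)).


c = [9, 7, 0, 5]

Message polynomial: m(x) = 6 + 7·x (mod 11).
For each evaluation point α_i, compute m(α_i) mod 11:
  α_1 = 2: Horner steps 7 → 9, so m(2) = 9.
  α_2 = 8: Horner steps 7 → 7, so m(8) = 7.
  α_3 = 7: Horner steps 7 → 0, so m(7) = 0.
  α_4 = 3: Horner steps 7 → 5, so m(3) = 5.
Codeword c = [9, 7, 0, 5] ∈ F_11^4.


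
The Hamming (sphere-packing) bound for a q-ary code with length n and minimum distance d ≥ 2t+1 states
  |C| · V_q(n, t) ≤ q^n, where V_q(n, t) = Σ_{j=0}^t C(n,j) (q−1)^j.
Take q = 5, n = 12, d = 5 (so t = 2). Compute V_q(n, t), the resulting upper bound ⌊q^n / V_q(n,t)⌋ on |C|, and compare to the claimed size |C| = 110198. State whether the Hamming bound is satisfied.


V_q(n, t) = 1105, q^n = 244140625, Hamming bound = 220941, |C| = 110198 ≤ bound (satisfied).

Step 1: Compute V_q(n, t) = Σ_{j=0}^2 C(n, j) (q−1)^j.
  j = 0: C(12,0)·(4)^0 = 1·1 = 1.
  j = 1: C(12,1)·(4)^1 = 12·4 = 48.
  j = 2: C(12,2)·(4)^2 = 66·16 = 1056.
  V_q(n, t) = 1 + 48 + 1056 = 1105.
Step 2: q^n = 5^12 = 244140625.
Step 3: Hamming bound ⌊q^n / V_q(n,t)⌋ = ⌊244140625/1105⌋ = 220941.
Step 4: Compare |C| = 110198 to 220941: satisfied.
The claimed |C| lies below the Hamming bound.


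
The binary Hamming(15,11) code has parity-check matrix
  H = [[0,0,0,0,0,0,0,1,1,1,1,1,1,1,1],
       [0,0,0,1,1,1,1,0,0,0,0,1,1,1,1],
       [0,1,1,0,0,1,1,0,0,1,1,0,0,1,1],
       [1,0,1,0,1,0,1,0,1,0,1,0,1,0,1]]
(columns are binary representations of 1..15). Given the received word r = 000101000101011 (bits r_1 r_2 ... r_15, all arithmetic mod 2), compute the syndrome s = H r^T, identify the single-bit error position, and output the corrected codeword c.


s = (0, 1, 0, 1)^T, error position = 5, corrected codeword c = 000111000101011

Compute s = H r^T mod 2 one row at a time:
  s_1 = 0 + 0 + 1 + 0 + 1 + 0 + 1 + 1 = 4 ≡ 0 (mod 2).
  s_2 = 1 + 0 + 1 + 0 + 1 + 0 + 1 + 1 = 5 ≡ 1 (mod 2).
  s_3 = 0 + 0 + 1 + 0 + 1 + 0 + 1 + 1 = 4 ≡ 0 (mod 2).
  s_4 = 0 + 0 + 0 + 0 + 0 + 0 + 0 + 1 = 1 ≡ 1 (mod 2).
s = (0, 1, 0, 1)^T — this equals column 5 of H (binary 0101), so error is at position 5.
Correct: flip bit 5 of r = 000101000101011 to get c = 000111000101011.


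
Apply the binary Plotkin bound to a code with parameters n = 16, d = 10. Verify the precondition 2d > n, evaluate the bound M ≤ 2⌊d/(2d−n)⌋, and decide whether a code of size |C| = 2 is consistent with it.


Plotkin bound M ≤ 4; given |C| = 2 ≤ bound (satisfied).

Check applicability: 2d = 20, n = 16.
2d − n = 4 > 0, so Plotkin applies.
Compute d/(2d−n) = 10/4 ≈ 2.5000.
⌊d/(2d−n)⌋ = 2.
Plotkin bound: M ≤ 2·2 = 4.
Given |C| = 2, check: satisfied.
This |C| is below the Plotkin bound.


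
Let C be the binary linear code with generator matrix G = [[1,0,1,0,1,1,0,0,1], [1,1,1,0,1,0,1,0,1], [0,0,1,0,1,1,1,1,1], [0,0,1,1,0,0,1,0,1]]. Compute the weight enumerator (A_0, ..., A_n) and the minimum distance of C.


Weight distribution: A_0 = 1, A_3 = 2, A_4 = 4, A_5 = 6, A_6 = 2, A_8 = 1. Minimum distance d = 3.

Enumerate all 2^4 = 16 messages m ∈ F_2^4.
For each, compute codeword c = mG in F_2^9, then tally its weight.
  m = 0000 → c = 000000000, weight = 0.
  m = 1000 → c = 101011001, weight = 5.
  m = 0100 → c = 111010101, weight = 6.
  m = 1100 → c = 010001100, weight = 3.
  m = 0010 → c = 001011111, weight = 6.
  m = 1010 → c = 100000110, weight = 3.
  m = 0110 → c = 110001010, weight = 4.
  m = 1110 → c = 011010011, weight = 5.
  m = 0001 → c = 001100101, weight = 4.
  m = 1001 → c = 100111100, weight = 5.
  m = 0101 → c = 110110000, weight = 4.
  m = 1101 → c = 011101001, weight = 5.
  m = 0011 → c = 000111010, weight = 4.
  m = 1011 → c = 101100011, weight = 5.
  m = 0111 → c = 111101111, weight = 8.
  m = 1111 → c = 010110110, weight = 5.
Tally weights:
  weight 0: 1 codewords.
  weight 3: 2 codewords.
  weight 4: 4 codewords.
  weight 5: 6 codewords.
  weight 6: 2 codewords.
  weight 8: 1 codewords.
Minimum distance d = smallest w > 0 with A_w > 0 = 3.
Sanity: Σ A_w = 16 = 2^4 = 16 ✓.


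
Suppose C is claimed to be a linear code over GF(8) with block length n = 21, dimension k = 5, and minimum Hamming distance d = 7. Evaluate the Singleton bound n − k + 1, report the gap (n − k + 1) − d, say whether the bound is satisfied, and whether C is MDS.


Singleton RHS = n − k + 1 = 17, slack = 10, bound satisfied, not MDS.

Singleton bound: d ≤ n − k + 1.
Here n = 21, k = 5, so n − k + 1 = 17.
Given d = 7, check d ≤ 17: YES.
Slack = (n − k + 1) − d = 10.
The code is NOT MDS (slack = 10 > 0).
Description: the claimed parameters are [21, 5, 7]_8; such a code would be non-MDS.


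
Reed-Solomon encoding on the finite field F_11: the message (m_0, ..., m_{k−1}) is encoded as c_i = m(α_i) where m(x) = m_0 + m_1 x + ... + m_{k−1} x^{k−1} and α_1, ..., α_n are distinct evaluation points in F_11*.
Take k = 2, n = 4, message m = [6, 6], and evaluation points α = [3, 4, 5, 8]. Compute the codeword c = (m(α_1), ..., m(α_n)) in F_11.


c = [2, 8, 3, 10]

Message polynomial: m(x) = 6 + 6·x (mod 11).
For each evaluation point α_i, compute m(α_i) mod 11:
  α_1 = 3: Horner steps 6 → 2, so m(3) = 2.
  α_2 = 4: Horner steps 6 → 8, so m(4) = 8.
  α_3 = 5: Horner steps 6 → 3, so m(5) = 3.
  α_4 = 8: Horner steps 6 → 10, so m(8) = 10.
Codeword c = [2, 8, 3, 10] ∈ F_11^4.


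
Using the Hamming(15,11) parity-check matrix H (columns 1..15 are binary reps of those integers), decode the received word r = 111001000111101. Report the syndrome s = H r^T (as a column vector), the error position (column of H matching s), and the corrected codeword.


s = (1, 0, 0, 1)^T, error position = 9, corrected codeword c = 111001001111101

Compute s = H r^T mod 2 one row at a time:
  s_1 = 0 + 0 + 1 + 1 + 1 + 1 + 0 + 1 = 5 ≡ 1 (mod 2).
  s_2 = 0 + 0 + 1 + 0 + 1 + 1 + 0 + 1 = 4 ≡ 0 (mod 2).
  s_3 = 1 + 1 + 1 + 0 + 1 + 1 + 0 + 1 = 6 ≡ 0 (mod 2).
  s_4 = 1 + 1 + 0 + 0 + 0 + 1 + 1 + 1 = 5 ≡ 1 (mod 2).
s = (1, 0, 0, 1)^T — this equals column 9 of H (binary 1001), so error is at position 9.
Correct: flip bit 9 of r = 111001000111101 to get c = 111001001111101.


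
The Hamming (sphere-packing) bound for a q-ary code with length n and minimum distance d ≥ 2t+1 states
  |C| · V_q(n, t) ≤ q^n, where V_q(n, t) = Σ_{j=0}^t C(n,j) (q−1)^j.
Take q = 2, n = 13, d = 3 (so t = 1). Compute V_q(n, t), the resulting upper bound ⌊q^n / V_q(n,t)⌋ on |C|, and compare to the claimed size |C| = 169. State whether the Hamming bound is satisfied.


V_q(n, t) = 14, q^n = 8192, Hamming bound = 585, |C| = 169 ≤ bound (satisfied).

Step 1: Compute V_q(n, t) = Σ_{j=0}^1 C(n, j) (q−1)^j.
  j = 0: C(13,0)·(1)^0 = 1·1 = 1.
  j = 1: C(13,1)·(1)^1 = 13·1 = 13.
  V_q(n, t) = 1 + 13 = 14.
Step 2: q^n = 2^13 = 8192.
Step 3: Hamming bound ⌊q^n / V_q(n,t)⌋ = ⌊8192/14⌋ = 585.
Step 4: Compare |C| = 169 to 585: satisfied.
The claimed |C| lies below the Hamming bound.


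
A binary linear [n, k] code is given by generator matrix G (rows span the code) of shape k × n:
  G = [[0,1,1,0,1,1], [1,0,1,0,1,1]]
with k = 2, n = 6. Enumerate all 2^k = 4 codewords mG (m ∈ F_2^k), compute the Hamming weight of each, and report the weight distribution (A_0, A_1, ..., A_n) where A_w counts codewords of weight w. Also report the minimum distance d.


Weight distribution: A_0 = 1, A_2 = 1, A_4 = 2. Minimum distance d = 2.

Enumerate all 2^2 = 4 messages m ∈ F_2^2.
For each, compute codeword c = mG in F_2^6, then tally its weight.
  m = 00 → c = 000000, weight = 0.
  m = 10 → c = 011011, weight = 4.
  m = 01 → c = 101011, weight = 4.
  m = 11 → c = 110000, weight = 2.
Tally weights:
  weight 0: 1 codewords.
  weight 2: 1 codewords.
  weight 4: 2 codewords.
Minimum distance d = smallest w > 0 with A_w > 0 = 2.
Sanity: Σ A_w = 4 = 2^2 = 4 ✓.


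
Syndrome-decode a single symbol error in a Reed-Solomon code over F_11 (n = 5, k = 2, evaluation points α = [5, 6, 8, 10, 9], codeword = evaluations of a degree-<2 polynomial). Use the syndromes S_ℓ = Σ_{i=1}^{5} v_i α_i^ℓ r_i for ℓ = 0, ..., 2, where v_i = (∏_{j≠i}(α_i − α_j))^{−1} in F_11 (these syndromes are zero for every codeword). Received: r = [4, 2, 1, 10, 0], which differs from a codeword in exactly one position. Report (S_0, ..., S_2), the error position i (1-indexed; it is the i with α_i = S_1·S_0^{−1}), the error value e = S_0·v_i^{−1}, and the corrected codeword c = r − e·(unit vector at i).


S = (6, 3, 7), error at position 2, error magnitude e = 10, c = [4, 3, 1, 10, 0].

Step 1: column multipliers v_i = (∏_{j≠i}(α_i − α_j))^{−1} mod 11.
  i = 1 (α = 5): (5−6)(5−8)(5−10)(5−9) = (−1)·(−3)·(−5)·(−4) = 60 ≡ 5, so v_1 = 5^{−1} = 9 (mod 11).
  i = 2 (α = 6): (6−5)(6−8)(6−10)(6−9) = 1·(−2)·(−4)·(−3) = −24 ≡ 9, so v_2 = 9^{−1} = 5 (mod 11).
  i = 3 (α = 8): (8−5)(8−6)(8−10)(8−9) = 3·2·(−2)·(−1) = 12 ≡ 1, so v_3 = 1^{−1} = 1 (mod 11).
  i = 4 (α = 10): (10−5)(10−6)(10−8)(10−9) = 5·4·2·1 = 40 ≡ 7, so v_4 = 7^{−1} = 8 (mod 11).
  i = 5 (α = 9): (9−5)(9−6)(9−8)(9−10) = 4·3·1·(−1) = −12 ≡ 10, so v_5 = 10^{−1} = 10 (mod 11).
  v = [9, 5, 1, 8, 10].
Step 2: syndromes of r = [4, 2, 1, 10, 0] (all sums mod 11).
  S_0 = Σ v_i r_i = 9·4 + 5·2 + 1·1 + 8·10 + 10·0 = 127 ≡ 6.
  S_1 = Σ v_i α_i r_i = 9·5·4 + 5·6·2 + 1·8·1 + 8·10·10 + 10·9·0 = 1048 ≡ 3.
  α_i^2 mod 11 = [3, 3, 9, 1, 4].
  S_2 = Σ v_i α_i^2 r_i = 9·3·4 + 5·3·2 + 1·9·1 + 8·1·10 + 10·4·0 = 227 ≡ 7.
  S = (6, 3, 7) ≠ 0, so r is not a codeword (an error is present).
Step 3: locate the error. For a single error e at position i, S_ℓ = v_i·e·α_i^ℓ, so α_err = S_1/S_0.
  S_0^{−1} = 6^{−1} = 2 (mod 11), so α_err = 3·2 = 6 ≡ 6 = α_2. Error position i = 2.
  Consistency check: S_2/S_1 = 7·4 = 28 ≡ 6 = α_err ✓ (single-error assumption holds).
Step 4: error magnitude e = S_0/v_2 = S_0·∏_{j≠2}(α_2 − α_j) = 6·9 = 54 ≡ 10 (mod 11).
Step 5: correct position 2: c_2 = r_2 − e = 2 − 10 ≡ 3 (mod 11). Hence c = [4, 3, 1, 10, 0].
  Check: interpolating c through the α_i gives m(x) = 9 + 10·x (degree < 2) with m(α_i) = c_i for every i, so c is indeed a codeword.


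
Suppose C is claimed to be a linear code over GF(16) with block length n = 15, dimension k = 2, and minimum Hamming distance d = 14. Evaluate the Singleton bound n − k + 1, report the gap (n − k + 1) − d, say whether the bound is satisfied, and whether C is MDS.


Singleton RHS = n − k + 1 = 14, slack = 0, bound satisfied, MDS.

Singleton bound: d ≤ n − k + 1.
Here n = 15, k = 2, so n − k + 1 = 14.
Given d = 14, check d ≤ 14: YES.
Slack = (n − k + 1) − d = 0.
The code is MDS (slack = 0).
Description: the claimed parameters are [15, 2, 14]_16; such a code would be MDS (meets Singleton bound).


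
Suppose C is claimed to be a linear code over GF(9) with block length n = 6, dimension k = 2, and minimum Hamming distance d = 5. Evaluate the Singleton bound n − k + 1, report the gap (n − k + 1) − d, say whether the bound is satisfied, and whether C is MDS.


Singleton RHS = n − k + 1 = 5, slack = 0, bound satisfied, MDS.

Singleton bound: d ≤ n − k + 1.
Here n = 6, k = 2, so n − k + 1 = 5.
Given d = 5, check d ≤ 5: YES.
Slack = (n − k + 1) − d = 0.
The code is MDS (slack = 0).
Description: the claimed parameters are [6, 2, 5]_9; such a code would be MDS (meets Singleton bound).


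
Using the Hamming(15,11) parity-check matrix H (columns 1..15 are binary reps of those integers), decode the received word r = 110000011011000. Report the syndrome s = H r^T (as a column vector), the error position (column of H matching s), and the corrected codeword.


s = (0, 1, 0, 1)^T, error position = 5, corrected codeword c = 110010011011000

Compute s = H r^T mod 2 one row at a time:
  s_1 = 1 + 1 + 0 + 1 + 1 + 0 + 0 + 0 = 4 ≡ 0 (mod 2).
  s_2 = 0 + 0 + 0 + 0 + 1 + 0 + 0 + 0 = 1 ≡ 1 (mod 2).
  s_3 = 1 + 0 + 0 + 0 + 0 + 1 + 0 + 0 = 2 ≡ 0 (mod 2).
  s_4 = 1 + 0 + 0 + 0 + 1 + 1 + 0 + 0 = 3 ≡ 1 (mod 2).
s = (0, 1, 0, 1)^T — this equals column 5 of H (binary 0101), so error is at position 5.
Correct: flip bit 5 of r = 110000011011000 to get c = 110010011011000.


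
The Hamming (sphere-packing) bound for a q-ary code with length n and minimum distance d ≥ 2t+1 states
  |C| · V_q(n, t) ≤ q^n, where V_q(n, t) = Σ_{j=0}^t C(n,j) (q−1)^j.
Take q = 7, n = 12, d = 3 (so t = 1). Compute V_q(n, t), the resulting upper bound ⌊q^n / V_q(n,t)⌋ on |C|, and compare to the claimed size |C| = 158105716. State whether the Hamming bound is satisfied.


V_q(n, t) = 73, q^n = 13841287201, Hamming bound = 189606673, |C| = 158105716 ≤ bound (satisfied).

Step 1: Compute V_q(n, t) = Σ_{j=0}^1 C(n, j) (q−1)^j.
  j = 0: C(12,0)·(6)^0 = 1·1 = 1.
  j = 1: C(12,1)·(6)^1 = 12·6 = 72.
  V_q(n, t) = 1 + 72 = 73.
Step 2: q^n = 7^12 = 13841287201.
Step 3: Hamming bound ⌊q^n / V_q(n,t)⌋ = ⌊13841287201/73⌋ = 189606673.
Step 4: Compare |C| = 158105716 to 189606673: satisfied.
The claimed |C| lies below the Hamming bound.


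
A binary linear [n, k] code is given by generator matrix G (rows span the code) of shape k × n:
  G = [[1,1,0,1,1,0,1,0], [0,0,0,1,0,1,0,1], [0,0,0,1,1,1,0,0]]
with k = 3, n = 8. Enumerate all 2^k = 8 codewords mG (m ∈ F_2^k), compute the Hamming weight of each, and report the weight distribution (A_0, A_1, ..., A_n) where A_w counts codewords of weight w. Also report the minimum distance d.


Weight distribution: A_0 = 1, A_2 = 1, A_3 = 2, A_4 = 1, A_5 = 2, A_6 = 1. Minimum distance d = 2.

Enumerate all 2^3 = 8 messages m ∈ F_2^3.
For each, compute codeword c = mG in F_2^8, then tally its weight.
  m = 000 → c = 00000000, weight = 0.
  m = 100 → c = 11011010, weight = 5.
  m = 010 → c = 00010101, weight = 3.
  m = 110 → c = 11001111, weight = 6.
  m = 001 → c = 00011100, weight = 3.
  m = 101 → c = 11000110, weight = 4.
  m = 011 → c = 00001001, weight = 2.
  m = 111 → c = 11010011, weight = 5.
Tally weights:
  weight 0: 1 codewords.
  weight 2: 1 codewords.
  weight 3: 2 codewords.
  weight 4: 1 codewords.
  weight 5: 2 codewords.
  weight 6: 1 codewords.
Minimum distance d = smallest w > 0 with A_w > 0 = 2.
Sanity: Σ A_w = 8 = 2^3 = 8 ✓.


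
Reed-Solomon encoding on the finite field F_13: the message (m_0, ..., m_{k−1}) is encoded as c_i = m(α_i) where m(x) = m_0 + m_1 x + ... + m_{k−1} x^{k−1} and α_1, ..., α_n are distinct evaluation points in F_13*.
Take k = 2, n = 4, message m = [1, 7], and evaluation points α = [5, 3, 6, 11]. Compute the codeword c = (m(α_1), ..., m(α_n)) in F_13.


c = [10, 9, 4, 0]

Message polynomial: m(x) = 1 + 7·x (mod 13).
For each evaluation point α_i, compute m(α_i) mod 13:
  α_1 = 5: Horner steps 7 → 10, so m(5) = 10.
  α_2 = 3: Horner steps 7 → 9, so m(3) = 9.
  α_3 = 6: Horner steps 7 → 4, so m(6) = 4.
  α_4 = 11: Horner steps 7 → 0, so m(11) = 0.
Codeword c = [10, 9, 4, 0] ∈ F_13^4.


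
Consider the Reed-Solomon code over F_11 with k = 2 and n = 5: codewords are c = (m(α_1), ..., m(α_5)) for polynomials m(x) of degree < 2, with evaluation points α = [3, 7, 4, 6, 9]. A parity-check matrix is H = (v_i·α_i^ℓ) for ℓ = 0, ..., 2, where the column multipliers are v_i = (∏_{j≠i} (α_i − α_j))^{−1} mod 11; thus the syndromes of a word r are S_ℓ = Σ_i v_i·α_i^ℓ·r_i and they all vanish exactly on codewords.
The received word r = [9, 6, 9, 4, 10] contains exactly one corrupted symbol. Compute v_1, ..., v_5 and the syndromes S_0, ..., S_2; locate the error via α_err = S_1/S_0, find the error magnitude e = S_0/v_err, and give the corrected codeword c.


S = (3, 1, 4), error at position 3, error magnitude e = 9, c = [9, 6, 0, 4, 10].

Step 1: column multipliers v_i = (∏_{j≠i}(α_i − α_j))^{−1} mod 11.
  i = 1 (α = 3): (3−7)(3−4)(3−6)(3−9) = (−4)·(−1)·(−3)·(−6) = 72 ≡ 6, so v_1 = 6^{−1} = 2 (mod 11).
  i = 2 (α = 7): (7−3)(7−4)(7−6)(7−9) = 4·3·1·(−2) = −24 ≡ 9, so v_2 = 9^{−1} = 5 (mod 11).
  i = 3 (α = 4): (4−3)(4−7)(4−6)(4−9) = 1·(−3)·(−2)·(−5) = −30 ≡ 3, so v_3 = 3^{−1} = 4 (mod 11).
  i = 4 (α = 6): (6−3)(6−7)(6−4)(6−9) = 3·(−1)·2·(−3) = 18 ≡ 7, so v_4 = 7^{−1} = 8 (mod 11).
  i = 5 (α = 9): (9−3)(9−7)(9−4)(9−6) = 6·2·5·3 = 180 ≡ 4, so v_5 = 4^{−1} = 3 (mod 11).
  v = [2, 5, 4, 8, 3].
Step 2: syndromes of r = [9, 6, 9, 4, 10] (all sums mod 11).
  S_0 = Σ v_i r_i = 2·9 + 5·6 + 4·9 + 8·4 + 3·10 = 146 ≡ 3.
  S_1 = Σ v_i α_i r_i = 2·3·9 + 5·7·6 + 4·4·9 + 8·6·4 + 3·9·10 = 870 ≡ 1.
  α_i^2 mod 11 = [9, 5, 5, 3, 4].
  S_2 = Σ v_i α_i^2 r_i = 2·9·9 + 5·5·6 + 4·5·9 + 8·3·4 + 3·4·10 = 708 ≡ 4.
  S = (3, 1, 4) ≠ 0, so r is not a codeword (an error is present).
Step 3: locate the error. For a single error e at position i, S_ℓ = v_i·e·α_i^ℓ, so α_err = S_1/S_0.
  S_0^{−1} = 3^{−1} = 4 (mod 11), so α_err = 1·4 = 4 ≡ 4 = α_3. Error position i = 3.
  Consistency check: S_2/S_1 = 4·1 = 4 ≡ 4 = α_err ✓ (single-error assumption holds).
Step 4: error magnitude e = S_0/v_3 = S_0·∏_{j≠3}(α_3 − α_j) = 3·3 = 9 ≡ 9 (mod 11).
Step 5: correct position 3: c_3 = r_3 − e = 9 − 9 ≡ 0 (mod 11). Hence c = [9, 6, 0, 4, 10].
  Check: interpolating c through the α_i gives m(x) = 3 + 2·x (degree < 2) with m(α_i) = c_i for every i, so c is indeed a codeword.


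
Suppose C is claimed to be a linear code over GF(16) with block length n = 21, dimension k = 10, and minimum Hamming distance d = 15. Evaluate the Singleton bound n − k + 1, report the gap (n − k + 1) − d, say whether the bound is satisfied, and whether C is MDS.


Singleton RHS = n − k + 1 = 12, slack = -3, bound violated (no such code; not MDS).

Singleton bound: d ≤ n − k + 1.
Here n = 21, k = 10, so n − k + 1 = 12.
Given d = 15, check d ≤ 12: NO.
Slack = (n − k + 1) − d = -3.
The slack is negative: d = 15 exceeds n − k + 1 = 12 by 3, so the Singleton bound is violated and no linear [21, 10, 15]_16 code can exist. In particular it is not MDS (MDS requires d = n − k + 1 exactly).
Description: the claimed parameters are [21, 10, 15]_16; such a code would be impossible (violates the Singleton bound).


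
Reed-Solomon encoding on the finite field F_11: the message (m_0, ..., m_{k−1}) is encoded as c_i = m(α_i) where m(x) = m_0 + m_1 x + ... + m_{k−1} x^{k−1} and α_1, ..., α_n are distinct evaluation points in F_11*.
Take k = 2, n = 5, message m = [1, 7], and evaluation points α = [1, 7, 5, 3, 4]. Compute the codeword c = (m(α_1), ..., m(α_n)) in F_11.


c = [8, 6, 3, 0, 7]

Message polynomial: m(x) = 1 + 7·x (mod 11).
For each evaluation point α_i, compute m(α_i) mod 11:
  α_1 = 1: Horner steps 7 → 8, so m(1) = 8.
  α_2 = 7: Horner steps 7 → 6, so m(7) = 6.
  α_3 = 5: Horner steps 7 → 3, so m(5) = 3.
  α_4 = 3: Horner steps 7 → 0, so m(3) = 0.
  α_5 = 4: Horner steps 7 → 7, so m(4) = 7.
Codeword c = [8, 6, 3, 0, 7] ∈ F_11^5.


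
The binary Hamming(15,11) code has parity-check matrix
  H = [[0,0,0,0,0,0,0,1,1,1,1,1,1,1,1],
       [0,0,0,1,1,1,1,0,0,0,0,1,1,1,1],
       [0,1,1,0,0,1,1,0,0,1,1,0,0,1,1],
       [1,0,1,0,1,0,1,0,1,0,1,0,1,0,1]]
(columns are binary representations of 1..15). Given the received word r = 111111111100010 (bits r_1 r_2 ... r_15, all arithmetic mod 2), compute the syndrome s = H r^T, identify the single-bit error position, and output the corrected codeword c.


s = (0, 1, 0, 1)^T, error position = 5, corrected codeword c = 111101111100010

Compute s = H r^T mod 2 one row at a time:
  s_1 = 1 + 1 + 1 + 0 + 0 + 0 + 1 + 0 = 4 ≡ 0 (mod 2).
  s_2 = 1 + 1 + 1 + 1 + 0 + 0 + 1 + 0 = 5 ≡ 1 (mod 2).
  s_3 = 1 + 1 + 1 + 1 + 1 + 0 + 1 + 0 = 6 ≡ 0 (mod 2).
  s_4 = 1 + 1 + 1 + 1 + 1 + 0 + 0 + 0 = 5 ≡ 1 (mod 2).
s = (0, 1, 0, 1)^T — this equals column 5 of H (binary 0101), so error is at position 5.
Correct: flip bit 5 of r = 111111111100010 to get c = 111101111100010.


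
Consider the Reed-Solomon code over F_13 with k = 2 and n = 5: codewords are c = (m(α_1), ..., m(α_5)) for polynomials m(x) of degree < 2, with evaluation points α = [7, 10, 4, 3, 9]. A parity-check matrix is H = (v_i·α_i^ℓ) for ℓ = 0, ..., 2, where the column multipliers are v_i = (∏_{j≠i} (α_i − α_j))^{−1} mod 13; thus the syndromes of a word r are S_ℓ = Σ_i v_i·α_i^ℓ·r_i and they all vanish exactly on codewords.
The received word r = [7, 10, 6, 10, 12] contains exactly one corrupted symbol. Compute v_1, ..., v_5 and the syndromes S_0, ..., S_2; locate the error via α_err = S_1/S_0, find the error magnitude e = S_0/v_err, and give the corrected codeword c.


S = (6, 8, 2), error at position 2, error magnitude e = 2, c = [7, 8, 6, 10, 12].

Step 1: column multipliers v_i = (∏_{j≠i}(α_i − α_j))^{−1} mod 13.
  i = 1 (α = 7): (7−10)(7−4)(7−3)(7−9) = (−3)·3·4·(−2) = 72 ≡ 7, so v_1 = 7^{−1} = 2 (mod 13).
  i = 2 (α = 10): (10−7)(10−4)(10−3)(10−9) = 3·6·7·1 = 126 ≡ 9, so v_2 = 9^{−1} = 3 (mod 13).
  i = 3 (α = 4): (4−7)(4−10)(4−3)(4−9) = (−3)·(−6)·1·(−5) = −90 ≡ 1, so v_3 = 1^{−1} = 1 (mod 13).
  i = 4 (α = 3): (3−7)(3−10)(3−4)(3−9) = (−4)·(−7)·(−1)·(−6) = 168 ≡ 12, so v_4 = 12^{−1} = 12 (mod 13).
  i = 5 (α = 9): (9−7)(9−10)(9−4)(9−3) = 2·(−1)·5·6 = −60 ≡ 5, so v_5 = 5^{−1} = 8 (mod 13).
  v = [2, 3, 1, 12, 8].
Step 2: syndromes of r = [7, 10, 6, 10, 12] (all sums mod 13).
  S_0 = Σ v_i r_i = 2·7 + 3·10 + 1·6 + 12·10 + 8·12 = 266 ≡ 6.
  S_1 = Σ v_i α_i r_i = 2·7·7 + 3·10·10 + 1·4·6 + 12·3·10 + 8·9·12 = 1646 ≡ 8.
  α_i^2 mod 13 = [10, 9, 3, 9, 3].
  S_2 = Σ v_i α_i^2 r_i = 2·10·7 + 3·9·10 + 1·3·6 + 12·9·10 + 8·3·12 = 1796 ≡ 2.
  S = (6, 8, 2) ≠ 0, so r is not a codeword (an error is present).
Step 3: locate the error. For a single error e at position i, S_ℓ = v_i·e·α_i^ℓ, so α_err = S_1/S_0.
  S_0^{−1} = 6^{−1} = 11 (mod 13), so α_err = 8·11 = 88 ≡ 10 = α_2. Error position i = 2.
  Consistency check: S_2/S_1 = 2·5 = 10 ≡ 10 = α_err ✓ (single-error assumption holds).
Step 4: error magnitude e = S_0/v_2 = S_0·∏_{j≠2}(α_2 − α_j) = 6·9 = 54 ≡ 2 (mod 13).
Step 5: correct position 2: c_2 = r_2 − e = 10 − 2 ≡ 8 (mod 13). Hence c = [7, 8, 6, 10, 12].
  Check: interpolating c through the α_i gives m(x) = 9 + 9·x (degree < 2) with m(α_i) = c_i for every i, so c is indeed a codeword.


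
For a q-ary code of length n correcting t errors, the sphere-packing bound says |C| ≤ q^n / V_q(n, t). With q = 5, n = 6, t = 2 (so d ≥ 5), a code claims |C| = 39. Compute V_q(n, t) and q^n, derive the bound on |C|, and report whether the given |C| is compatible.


V_q(n, t) = 265, q^n = 15625, Hamming bound = 58, |C| = 39 ≤ bound (satisfied).

Step 1: Compute V_q(n, t) = Σ_{j=0}^2 C(n, j) (q−1)^j.
  j = 0: C(6,0)·(4)^0 = 1·1 = 1.
  j = 1: C(6,1)·(4)^1 = 6·4 = 24.
  j = 2: C(6,2)·(4)^2 = 15·16 = 240.
  V_q(n, t) = 1 + 24 + 240 = 265.
Step 2: q^n = 5^6 = 15625.
Step 3: Hamming bound ⌊q^n / V_q(n,t)⌋ = ⌊15625/265⌋ = 58.
Step 4: Compare |C| = 39 to 58: satisfied.
The claimed |C| lies below the Hamming bound.


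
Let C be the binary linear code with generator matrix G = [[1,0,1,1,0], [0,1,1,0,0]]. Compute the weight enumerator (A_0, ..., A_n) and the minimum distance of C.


Weight distribution: A_0 = 1, A_2 = 1, A_3 = 2. Minimum distance d = 2.

Enumerate all 2^2 = 4 messages m ∈ F_2^2.
For each, compute codeword c = mG in F_2^5, then tally its weight.
  m = 00 → c = 00000, weight = 0.
  m = 10 → c = 10110, weight = 3.
  m = 01 → c = 01100, weight = 2.
  m = 11 → c = 11010, weight = 3.
Tally weights:
  weight 0: 1 codewords.
  weight 2: 1 codewords.
  weight 3: 2 codewords.
Minimum distance d = smallest w > 0 with A_w > 0 = 2.
Sanity: Σ A_w = 4 = 2^2 = 4 ✓.


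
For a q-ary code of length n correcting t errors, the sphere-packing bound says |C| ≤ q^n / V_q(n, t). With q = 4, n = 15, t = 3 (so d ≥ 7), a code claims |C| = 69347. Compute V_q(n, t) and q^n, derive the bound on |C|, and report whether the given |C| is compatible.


V_q(n, t) = 13276, q^n = 1073741824, Hamming bound = 80878, |C| = 69347 ≤ bound (satisfied).

Step 1: Compute V_q(n, t) = Σ_{j=0}^3 C(n, j) (q−1)^j.
  j = 0: C(15,0)·(3)^0 = 1·1 = 1.
  j = 1: C(15,1)·(3)^1 = 15·3 = 45.
  j = 2: C(15,2)·(3)^2 = 105·9 = 945.
  j = 3: C(15,3)·(3)^3 = 455·27 = 12285.
  V_q(n, t) = 1 + 45 + 945 + 12285 = 13276.
Step 2: q^n = 4^15 = 1073741824.
Step 3: Hamming bound ⌊q^n / V_q(n,t)⌋ = ⌊1073741824/13276⌋ = 80878.
Step 4: Compare |C| = 69347 to 80878: satisfied.
The claimed |C| lies below the Hamming bound.
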